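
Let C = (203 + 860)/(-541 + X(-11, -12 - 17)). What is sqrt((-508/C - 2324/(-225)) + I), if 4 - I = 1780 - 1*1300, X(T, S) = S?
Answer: 4*I*sqrt(3071132434)/15945 ≈ 13.902*I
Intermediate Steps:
C = -1063/570 (C = (203 + 860)/(-541 + (-12 - 17)) = 1063/(-541 - 29) = 1063/(-570) = 1063*(-1/570) = -1063/570 ≈ -1.8649)
I = -476 (I = 4 - (1780 - 1*1300) = 4 - (1780 - 1300) = 4 - 1*480 = 4 - 480 = -476)
sqrt((-508/C - 2324/(-225)) + I) = sqrt((-508/(-1063/570) - 2324/(-225)) - 476) = sqrt((-508*(-570/1063) - 2324*(-1/225)) - 476) = sqrt((289560/1063 + 2324/225) - 476) = sqrt(67621412/239175 - 476) = sqrt(-46225888/239175) = 4*I*sqrt(3071132434)/15945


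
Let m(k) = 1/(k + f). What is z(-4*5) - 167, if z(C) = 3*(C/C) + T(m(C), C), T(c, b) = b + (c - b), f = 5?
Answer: -2461/15 ≈ -164.07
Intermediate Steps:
m(k) = 1/(5 + k) (m(k) = 1/(k + 5) = 1/(5 + k))
T(c, b) = c
z(C) = 3 + 1/(5 + C) (z(C) = 3*(C/C) + 1/(5 + C) = 3*1 + 1/(5 + C) = 3 + 1/(5 + C))
z(-4*5) - 167 = (16 + 3*(-4*5))/(5 - 4*5) - 167 = (16 + 3*(-20))/(5 - 20) - 167 = (16 - 60)/(-15) - 167 = -1/15*(-44) - 167 = 44/15 - 167 = -2461/15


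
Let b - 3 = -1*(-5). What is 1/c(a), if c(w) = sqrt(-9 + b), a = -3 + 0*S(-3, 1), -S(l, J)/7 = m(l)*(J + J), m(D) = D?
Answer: -I ≈ -1.0*I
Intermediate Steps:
S(l, J) = -14*J*l (S(l, J) = -7*l*(J + J) = -7*l*2*J = -14*J*l)
b = 8 (b = 3 - 1*(-5) = 3 + 5 = 8)
a = -3 (a = -3 + 0*(-14*1*(-3)) = -3 + 0*42 = -3 + 0 = -3)
c(w) = I (c(w) = sqrt(-9 + 8) = sqrt(-1) = I)
1/c(a) = 1/I = -I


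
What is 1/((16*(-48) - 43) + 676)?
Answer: -1/135 ≈ -0.0074074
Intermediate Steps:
1/((16*(-48) - 43) + 676) = 1/((-768 - 43) + 676) = 1/(-811 + 676) = 1/(-135) = -1/135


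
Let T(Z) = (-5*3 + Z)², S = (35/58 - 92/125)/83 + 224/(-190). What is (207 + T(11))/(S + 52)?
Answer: 2549614750/581031541 ≈ 4.3881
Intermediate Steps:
S = -13497459/11433250 (S = (35*(1/58) - 92*1/125)*(1/83) + 224*(-1/190) = (35/58 - 92/125)*(1/83) - 112/95 = -961/7250*1/83 - 112/95 = -961/601750 - 112/95 = -13497459/11433250 ≈ -1.1805)
T(Z) = (-15 + Z)²
(207 + T(11))/(S + 52) = (207 + (-15 + 11)²)/(-13497459/11433250 + 52) = (207 + (-4)²)/(581031541/11433250) = (207 + 16)*(11433250/581031541) = 223*(11433250/581031541) = 2549614750/581031541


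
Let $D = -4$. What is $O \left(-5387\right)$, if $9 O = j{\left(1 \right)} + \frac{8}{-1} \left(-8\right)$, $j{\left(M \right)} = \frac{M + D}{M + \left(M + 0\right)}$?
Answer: $- \frac{673375}{18} \approx -37410.0$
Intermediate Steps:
$j{\left(M \right)} = \frac{-4 + M}{2 M}$ ($j{\left(M \right)} = \frac{M - 4}{M + \left(M + 0\right)} = \frac{-4 + M}{M + M} = \frac{-4 + M}{2 M}$)
$O = \frac{125}{18}$ ($O = \frac{\frac{-4 + 1}{2 \cdot 1} + \frac{8}{-1} \left(-8\right)}{9} = \frac{\frac{1}{2} \cdot 1 \left(-3\right) + 8 \left(-1\right) \left(-8\right)}{9} = \frac{- \frac{3}{2} - -64}{9} = \frac{- \frac{3}{2} + 64}{9} = \frac{1}{9} \cdot \frac{125}{2} = \frac{125}{18} \approx 6.9444$)
$O \left(-5387\right) = \frac{125}{18} \left(-5387\right) = - \frac{673375}{18}$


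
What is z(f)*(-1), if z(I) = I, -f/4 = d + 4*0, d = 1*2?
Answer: 8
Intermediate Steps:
d = 2
f = -8 (f = -4*(2 + 4*0) = -4*(2 + 0) = -4*2 = -8)
z(f)*(-1) = -8*(-1) = 8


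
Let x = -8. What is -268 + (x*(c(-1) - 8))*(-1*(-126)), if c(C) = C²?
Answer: 6788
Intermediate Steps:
-268 + (x*(c(-1) - 8))*(-1*(-126)) = -268 + (-8*((-1)² - 8))*(-1*(-126)) = -268 - 8*(1 - 8)*126 = -268 - 8*(-7)*126 = -268 + 56*126 = -268 + 7056 = 6788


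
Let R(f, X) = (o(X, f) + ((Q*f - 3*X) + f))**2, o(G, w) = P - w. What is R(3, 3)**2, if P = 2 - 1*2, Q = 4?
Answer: 81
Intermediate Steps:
P = 0 (P = 2 - 2 = 0)
o(G, w) = -w (o(G, w) = 0 - w = -w)
R(f, X) = (-3*X + 4*f)**2 (R(f, X) = (-f + ((4*f - 3*X) + f))**2 = (-f + ((-3*X + 4*f) + f))**2 = (-f + (-3*X + 5*f))**2 = (-3*X + 4*f)**2)
R(3, 3)**2 = ((-3*3 + 4*3)**2)**2 = ((-9 + 12)**2)**2 = (3**2)**2 = 9**2 = 81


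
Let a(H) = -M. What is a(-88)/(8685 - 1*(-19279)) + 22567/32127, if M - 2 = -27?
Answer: 631866763/898399428 ≈ 0.70333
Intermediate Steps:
M = -25 (M = 2 - 27 = -25)
a(H) = 25 (a(H) = -1*(-25) = 25)
a(-88)/(8685 - 1*(-19279)) + 22567/32127 = 25/(8685 - 1*(-19279)) + 22567/32127 = 25/(8685 + 19279) + 22567*(1/32127) = 25/27964 + 22567/32127 = 631866763/898399428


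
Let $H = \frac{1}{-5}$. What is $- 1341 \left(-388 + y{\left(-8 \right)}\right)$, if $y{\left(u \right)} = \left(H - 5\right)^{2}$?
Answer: $\frac{12101184}{25} \approx 4.8405 \cdot 10^{5}$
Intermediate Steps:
$H = - \frac{1}{5} \approx -0.2$
$y{\left(u \right)} = \frac{676}{25}$ ($y{\left(u \right)} = \left(- \frac{1}{5} - 5\right)^{2} = \left(- \frac{26}{5}\right)^{2} = \frac{676}{25}$)
$- 1341 \left(-388 + y{\left(-8 \right)}\right) = - 1341 \left(-388 + \frac{676}{25}\right) = \left(-1341\right) \left(- \frac{9024}{25}\right) = \frac{12101184}{25}$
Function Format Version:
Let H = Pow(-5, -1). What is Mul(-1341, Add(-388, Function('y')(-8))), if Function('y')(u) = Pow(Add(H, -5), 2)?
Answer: Rational(12101184, 25) ≈ 4.8405e+5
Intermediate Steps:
H = Rational(-1, 5) ≈ -0.20000
Function('y')(u) = Rational(676, 25) (Function('y')(u) = Pow(Add(Rational(-1, 5), -5), 2) = Pow(Rational(-26, 5), 2) = Rational(676, 25))
Mul(-1341, Add(-388, Function('y')(-8))) = Mul(-1341, Add(-388, Rational(676, 25))) = Mul(-1341, Rational(-9024, 25)) = Rational(12101184, 25)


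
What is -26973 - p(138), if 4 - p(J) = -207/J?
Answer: -53957/2 ≈ -26979.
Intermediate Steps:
p(J) = 4 + 207/J (p(J) = 4 - (-207)/J = 4 + 207/J)
-26973 - p(138) = -26973 - (4 + 207/138) = -26973 - (4 + 207*(1/138)) = -26973 - (4 + 3/2) = -26973 - 1*11/2 = -26973 - 11/2 = -53957/2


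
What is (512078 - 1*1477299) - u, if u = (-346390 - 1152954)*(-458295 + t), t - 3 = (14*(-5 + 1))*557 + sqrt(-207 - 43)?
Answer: -733905863717 + 7496720*I*sqrt(10) ≈ -7.3391e+11 + 2.3707e+7*I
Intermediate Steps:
t = -31189 + 5*I*sqrt(10) (t = 3 + ((14*(-5 + 1))*557 + sqrt(-207 - 43)) = 3 + ((14*(-4))*557 + sqrt(-250)) = 3 + (-56*557 + 5*I*sqrt(10)) = 3 + (-31192 + 5*I*sqrt(10)) = -31189 + 5*I*sqrt(10) ≈ -31189.0 + 15.811*I)
u = 733904898496 - 7496720*I*sqrt(10) (u = (-346390 - 1152954)*(-458295 + (-31189 + 5*I*sqrt(10))) = -1499344*(-489484 + 5*I*sqrt(10)) = 733904898496 - 7496720*I*sqrt(10) ≈ 7.339e+11 - 2.3707e+7*I)
(512078 - 1*1477299) - u = (512078 - 1*1477299) - (733904898496 - 7496720*I*sqrt(10)) = (512078 - 1477299) + (-733904898496 + 7496720*I*sqrt(10)) = -965221 + (-733904898496 + 7496720*I*sqrt(10)) = -733905863717 + 7496720*I*sqrt(10)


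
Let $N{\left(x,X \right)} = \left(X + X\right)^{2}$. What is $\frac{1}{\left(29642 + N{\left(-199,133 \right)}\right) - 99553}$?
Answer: $\frac{1}{845} \approx 0.0011834$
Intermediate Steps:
$N{\left(x,X \right)} = 4 X^{2}$ ($N{\left(x,X \right)} = \left(2 X\right)^{2} = 4 X^{2}$)
$\frac{1}{\left(29642 + N{\left(-199,133 \right)}\right) - 99553} = \frac{1}{\left(29642 + 4 \cdot 133^{2}\right) - 99553} = \frac{1}{\left(29642 + 4 \cdot 17689\right) - 99553} = \frac{1}{\left(29642 + 70756\right) - 99553} = \frac{1}{100398 - 99553} = \frac{1}{845}$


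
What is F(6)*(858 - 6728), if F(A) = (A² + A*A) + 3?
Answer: -440250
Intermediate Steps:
F(A) = 3 + 2*A² (F(A) = (A² + A²) + 3 = 2*A² + 3 = 3 + 2*A²)
F(6)*(858 - 6728) = (3 + 2*6²)*(858 - 6728) = (3 + 2*36)*(-5870) = (3 + 72)*(-5870) = 75*(-5870) = -440250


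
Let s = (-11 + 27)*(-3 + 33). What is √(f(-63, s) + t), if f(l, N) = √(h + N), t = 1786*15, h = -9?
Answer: √(26790 + √471) ≈ 163.74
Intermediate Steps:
s = 480 (s = 16*30 = 480)
t = 26790
f(l, N) = √(-9 + N)
√(f(-63, s) + t) = √(√(-9 + 480) + 26790) = √(√471 + 26790) = √(26790 + √471)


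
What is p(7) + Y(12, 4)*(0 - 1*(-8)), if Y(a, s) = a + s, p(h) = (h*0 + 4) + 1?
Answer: 133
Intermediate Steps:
p(h) = 5 (p(h) = (0 + 4) + 1 = 4 + 1 = 5)
p(7) + Y(12, 4)*(0 - 1*(-8)) = 5 + (12 + 4)*(0 - 1*(-8)) = 5 + 16*(0 + 8) = 5 + 16*8 = 5 + 128 = 133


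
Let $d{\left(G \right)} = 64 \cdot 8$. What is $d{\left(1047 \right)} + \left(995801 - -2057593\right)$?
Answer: $3053906$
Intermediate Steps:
$d{\left(G \right)} = 512$
$d{\left(1047 \right)} + \left(995801 - -2057593\right) = 512 + \left(995801 - -2057593\right) = 512 + \left(995801 + 2057593\right) = 512 + 3053394 = 3053906$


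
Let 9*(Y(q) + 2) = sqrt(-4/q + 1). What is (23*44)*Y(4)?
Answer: -2024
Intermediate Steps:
Y(q) = -2 + sqrt(1 - 4/q)/9 (Y(q) = -2 + sqrt(-4/q + 1)/9 = -2 + sqrt(1 - 4/q)/9)
(23*44)*Y(4) = (23*44)*(-2 + sqrt((-4 + 4)/4)/9) = 1012*(-2 + sqrt((1/4)*0)/9) = 1012*(-2 + sqrt(0)/9) = 1012*(-2 + (1/9)*0) = 1012*(-2 + 0) = 1012*(-2) = -2024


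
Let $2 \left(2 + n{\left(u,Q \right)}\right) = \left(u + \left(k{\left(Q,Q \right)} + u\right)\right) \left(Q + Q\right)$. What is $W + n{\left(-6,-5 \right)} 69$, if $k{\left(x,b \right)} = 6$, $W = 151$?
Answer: $2083$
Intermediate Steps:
$n{\left(u,Q \right)} = -2 + Q \left(6 + 2 u\right)$ ($n{\left(u,Q \right)} = -2 + \frac{\left(u + \left(6 + u\right)\right) \left(Q + Q\right)}{2} = -2 + \frac{\left(6 + 2 u\right) 2 Q}{2} = -2 + \frac{2 Q \left(6 + 2 u\right)}{2} = -2 + Q \left(6 + 2 u\right)$)
$W + n{\left(-6,-5 \right)} 69 = 151 + \left(-2 + 6 \left(-5\right) + 2 \left(-5\right) \left(-6\right)\right) 69 = 151 + \left(-2 - 30 + 60\right) 69 = 151 + 28 \cdot 69 = 151 + 1932 = 2083$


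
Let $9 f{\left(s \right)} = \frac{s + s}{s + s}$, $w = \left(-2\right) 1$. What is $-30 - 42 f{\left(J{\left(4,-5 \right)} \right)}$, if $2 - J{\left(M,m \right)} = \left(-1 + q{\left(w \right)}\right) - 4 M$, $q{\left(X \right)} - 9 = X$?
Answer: $- \frac{104}{3} \approx -34.667$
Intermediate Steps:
$w = -2$
$q{\left(X \right)} = 9 + X$
$J{\left(M,m \right)} = -4 + 4 M$ ($J{\left(M,m \right)} = 2 - \left(\left(-1 + \left(9 - 2\right)\right) - 4 M\right) = 2 - \left(\left(-1 + 7\right) - 4 M\right) = 2 - \left(6 - 4 M\right) = 2 + \left(-6 + 4 M\right) = -4 + 4 M$)
$f{\left(s \right)} = \frac{1}{9}$ ($f{\left(s \right)} = \frac{\left(s + s\right) \frac{1}{s + s}}{9} = \frac{2 s \frac{1}{2 s}}{9} = \frac{1}{9} \cdot 1 = \frac{1}{9}$)
$-30 - 42 f{\left(J{\left(4,-5 \right)} \right)} = -30 - \frac{14}{3} = - \frac{104}{3}$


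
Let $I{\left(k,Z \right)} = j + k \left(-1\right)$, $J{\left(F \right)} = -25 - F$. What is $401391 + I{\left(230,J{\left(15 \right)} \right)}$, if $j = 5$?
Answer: $401166$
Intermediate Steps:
$I{\left(k,Z \right)} = 5 - k$ ($I{\left(k,Z \right)} = 5 + k \left(-1\right) = 5 - k$)
$401391 + I{\left(230,J{\left(15 \right)} \right)} = 401391 + \left(5 - 230\right) = 401391 - 225 = 401166$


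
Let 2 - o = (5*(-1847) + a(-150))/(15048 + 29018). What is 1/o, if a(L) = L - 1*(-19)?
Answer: 22033/48749 ≈ 0.45197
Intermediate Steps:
a(L) = 19 + L (a(L) = L + 19 = 19 + L)
o = 48749/22033 (o = 2 - (5*(-1847) + (19 - 150))/(15048 + 29018) = 2 - (-9235 - 131)/44066 = 2 - (-9366)/44066 = 2 - 1*(-4683/22033) = 2 + 4683/22033 = 48749/22033 ≈ 2.2125)
1/o = 1/(48749/22033) = 22033/48749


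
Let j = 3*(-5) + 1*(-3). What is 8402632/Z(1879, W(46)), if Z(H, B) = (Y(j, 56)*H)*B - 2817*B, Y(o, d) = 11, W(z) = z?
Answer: 1050329/102649 ≈ 10.232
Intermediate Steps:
j = -18 (j = -15 - 3 = -18)
Z(H, B) = -2817*B + 11*B*H (Z(H, B) = (11*H)*B - 2817*B = 11*B*H - 2817*B = -2817*B + 11*B*H)
8402632/Z(1879, W(46)) = 8402632/((46*(-2817 + 11*1879))) = 8402632/((46*(-2817 + 20669))) = 8402632/((46*17852)) = 8402632/821192 = 8402632*(1/821192) = 1050329/102649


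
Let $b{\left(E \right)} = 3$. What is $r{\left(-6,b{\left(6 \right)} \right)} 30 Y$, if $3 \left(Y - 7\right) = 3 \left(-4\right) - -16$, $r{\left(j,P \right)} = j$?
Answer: $-1500$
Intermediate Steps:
$Y = \frac{25}{3}$ ($Y = 7 + \frac{3 \left(-4\right) - -16}{3} = 7 + \frac{-12 + 16}{3} = 7 + \frac{1}{3} \cdot 4 = 7 + \frac{4}{3} = \frac{25}{3} \approx 8.3333$)
$r{\left(-6,b{\left(6 \right)} \right)} 30 Y = \left(-6\right) 30 \cdot \frac{25}{3} = \left(-180\right) \frac{25}{3} = -1500$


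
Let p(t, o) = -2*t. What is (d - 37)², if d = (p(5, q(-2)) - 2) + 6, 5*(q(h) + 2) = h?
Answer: 1849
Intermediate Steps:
q(h) = -2 + h/5
d = -6 (d = (-2*5 - 2) + 6 = (-10 - 2) + 6 = -12 + 6 = -6)
(d - 37)² = (-6 - 37)² = (-43)² = 1849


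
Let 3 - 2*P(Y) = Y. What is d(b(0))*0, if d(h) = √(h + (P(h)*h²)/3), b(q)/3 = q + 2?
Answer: 0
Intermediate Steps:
b(q) = 6 + 3*q (b(q) = 3*(q + 2) = 3*(2 + q) = 6 + 3*q)
P(Y) = 3/2 - Y/2
d(h) = √(h + h²*(3/2 - h/2)/3) (d(h) = √(h + ((3/2 - h/2)*h²)/3) = √(h + (h²*(3/2 - h/2))*(⅓)) = √(h + h²*(3/2 - h/2)/3))
d(b(0))*0 = (√6*√((6 + 3*0)*(6 - (6 + 3*0)*(-3 + (6 + 3*0))))/6)*0 = (√6*√((6 + 0)*(6 - (6 + 0)*(-3 + (6 + 0))))/6)*0 = (√6*√(6*(6 - 1*6*(-3 + 6)))/6)*0 = (√6*√(6*(6 - 1*6*3))/6)*0 = (√6*√(6*(6 - 18))/6)*0 = (√6*√(6*(-12))/6)*0 = (√6*√(-72)/6)*0 = (√6*(6*I*√2)/6)*0 = (2*I*√3)*0 = 0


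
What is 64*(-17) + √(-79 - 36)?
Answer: -1088 + I*√115 ≈ -1088.0 + 10.724*I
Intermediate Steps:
64*(-17) + √(-79 - 36) = -1088 + √(-115) = -1088 + I*√115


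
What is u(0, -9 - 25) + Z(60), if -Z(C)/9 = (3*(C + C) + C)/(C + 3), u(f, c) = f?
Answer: -60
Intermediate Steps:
Z(C) = -63*C/(3 + C) (Z(C) = -9*(3*(C + C) + C)/(C + 3) = -9*(3*(2*C) + C)/(3 + C) = -9*(6*C + C)/(3 + C) = -9*7*C/(3 + C) = -63*C/(3 + C))
u(0, -9 - 25) + Z(60) = 0 - 63*60/(3 + 60) = 0 - 63*60/63 = 0 - 63*60*1/63 = 0 - 60 = -60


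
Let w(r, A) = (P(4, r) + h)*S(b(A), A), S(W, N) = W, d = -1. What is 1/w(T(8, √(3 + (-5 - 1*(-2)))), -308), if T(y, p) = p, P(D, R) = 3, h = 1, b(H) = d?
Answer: -¼ ≈ -0.25000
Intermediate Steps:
b(H) = -1
w(r, A) = -4 (w(r, A) = (3 + 1)*(-1) = 4*(-1) = -4)
1/w(T(8, √(3 + (-5 - 1*(-2)))), -308) = 1/(-4) = -¼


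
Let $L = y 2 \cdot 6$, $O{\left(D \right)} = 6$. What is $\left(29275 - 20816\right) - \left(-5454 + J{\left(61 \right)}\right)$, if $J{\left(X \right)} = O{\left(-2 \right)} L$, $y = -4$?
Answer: $14201$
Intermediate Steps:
$L = -48$ ($L = \left(-4\right) 2 \cdot 6 = \left(-8\right) 6 = -48$)
$J{\left(X \right)} = -288$ ($J{\left(X \right)} = 6 \left(-48\right) = -288$)
$\left(29275 - 20816\right) - \left(-5454 + J{\left(61 \right)}\right) = \left(29275 - 20816\right) + \left(5454 - -288\right) = 8459 + \left(5454 + 288\right) = 8459 + 5742 = 14201$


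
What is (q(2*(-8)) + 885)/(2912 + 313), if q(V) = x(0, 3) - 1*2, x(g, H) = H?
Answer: 886/3225 ≈ 0.27473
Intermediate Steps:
q(V) = 1 (q(V) = 3 - 1*2 = 3 - 2 = 1)
(q(2*(-8)) + 885)/(2912 + 313) = (1 + 885)/(2912 + 313) = 886/3225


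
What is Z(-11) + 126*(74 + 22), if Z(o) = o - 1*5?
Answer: 12080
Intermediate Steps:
Z(o) = -5 + o (Z(o) = o - 5 = -5 + o)
Z(-11) + 126*(74 + 22) = (-5 - 11) + 126*(74 + 22) = -16 + 126*96 = -16 + 12096 = 12080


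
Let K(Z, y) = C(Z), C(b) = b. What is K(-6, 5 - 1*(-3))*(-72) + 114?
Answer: 546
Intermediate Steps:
K(Z, y) = Z
K(-6, 5 - 1*(-3))*(-72) + 114 = -6*(-72) + 114 = 432 + 114 = 546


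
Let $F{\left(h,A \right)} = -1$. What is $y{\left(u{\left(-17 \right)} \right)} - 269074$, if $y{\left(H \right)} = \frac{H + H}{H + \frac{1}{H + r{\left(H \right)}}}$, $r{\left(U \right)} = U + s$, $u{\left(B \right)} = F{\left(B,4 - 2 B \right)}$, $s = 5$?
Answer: $-269071$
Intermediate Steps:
$u{\left(B \right)} = -1$
$r{\left(U \right)} = 5 + U$ ($r{\left(U \right)} = U + 5 = 5 + U$)
$y{\left(H \right)} = \frac{2 H}{H + \frac{1}{5 + 2 H}}$ ($y{\left(H \right)} = \frac{H + H}{H + \frac{1}{H + \left(5 + H\right)}} = \frac{2 H}{H + \frac{1}{5 + 2 H}}$)
$y{\left(u{\left(-17 \right)} \right)} - 269074 = 2 \left(-1\right) \frac{1}{1 + \left(-1\right)^{2} - \left(5 - 1\right)} \left(5 + 2 \left(-1\right)\right) - 269074 = 2 \left(-1\right) \frac{1}{1 + 1 - 4} \left(5 - 2\right) - 269074 = 2 \left(-1\right) \frac{1}{1 + 1 - 4} \cdot 3 - 269074 = 2 \left(-1\right) \frac{1}{-2} \cdot 3 - 269074 = 2 \left(-1\right) \left(- \frac{1}{2}\right) 3 - 269074 = 3 - 269074 = -269071$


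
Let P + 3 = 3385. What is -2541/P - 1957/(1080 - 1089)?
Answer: 6595705/30438 ≈ 216.69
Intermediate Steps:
P = 3382 (P = -3 + 3385 = 3382)
-2541/P - 1957/(1080 - 1089) = -2541/3382 - 1957/(1080 - 1089) = -2541*1/3382 - 1957/(-9) = -2541/3382 - 1957*(-1/9) = -2541/3382 + 1957/9 = 6595705/30438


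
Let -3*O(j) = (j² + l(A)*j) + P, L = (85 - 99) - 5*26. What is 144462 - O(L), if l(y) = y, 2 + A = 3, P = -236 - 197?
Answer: 453545/3 ≈ 1.5118e+5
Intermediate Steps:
P = -433
A = 1 (A = -2 + 3 = 1)
L = -144 (L = -14 - 130 = -144)
O(j) = 433/3 - j/3 - j²/3 (O(j) = -((j² + 1*j) - 433)/3 = -((j² + j) - 433)/3 = -((j + j²) - 433)/3 = -(-433 + j + j²)/3 = 433/3 - j/3 - j²/3)
144462 - O(L) = 144462 - (433/3 - ⅓*(-144) - ⅓*(-144)²) = 144462 - (433/3 + 48 - ⅓*20736) = 144462 - (433/3 + 48 - 6912) = 144462 - 1*(-20159/3) = 144462 + 20159/3 = 453545/3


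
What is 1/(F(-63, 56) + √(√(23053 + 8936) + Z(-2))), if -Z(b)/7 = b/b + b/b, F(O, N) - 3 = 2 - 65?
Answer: -1/(60 - √(-14 + √31989)) ≈ -0.021204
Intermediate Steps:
F(O, N) = -60 (F(O, N) = 3 + (2 - 65) = 3 - 63 = -60)
Z(b) = -14 (Z(b) = -7*(b/b + b/b) = -7*(1 + 1) = -7*2 = -14)
1/(F(-63, 56) + √(√(23053 + 8936) + Z(-2))) = 1/(-60 + √(√(23053 + 8936) - 14)) = 1/(-60 + √(√31989 - 14)) = 1/(-60 + √(-14 + √31989))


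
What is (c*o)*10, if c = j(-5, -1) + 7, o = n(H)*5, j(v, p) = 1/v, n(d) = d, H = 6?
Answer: 2040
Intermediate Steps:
o = 30 (o = 6*5 = 30)
c = 34/5 (c = 1/(-5) + 7 = -⅕ + 7 = 34/5 ≈ 6.8000)
(c*o)*10 = ((34/5)*30)*10 = 204*10 = 2040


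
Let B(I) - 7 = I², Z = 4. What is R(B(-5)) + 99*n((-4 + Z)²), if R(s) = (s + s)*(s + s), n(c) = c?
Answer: 4096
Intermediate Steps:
B(I) = 7 + I²
R(s) = 4*s² (R(s) = (2*s)*(2*s) = 4*s²)
R(B(-5)) + 99*n((-4 + Z)²) = 4*(7 + (-5)²)² + 99*(-4 + 4)² = 4*(7 + 25)² + 99*0² = 4*32² + 99*0 = 4*1024 + 0 = 4096 + 0 = 4096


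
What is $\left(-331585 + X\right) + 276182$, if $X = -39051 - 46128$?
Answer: $-140582$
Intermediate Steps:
$X = -85179$ ($X = -39051 - 46128 = -85179$)
$\left(-331585 + X\right) + 276182 = \left(-331585 - 85179\right) + 276182 = -416764 + 276182 = -140582$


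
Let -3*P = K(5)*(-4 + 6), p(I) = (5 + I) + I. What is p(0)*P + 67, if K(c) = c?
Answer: 151/3 ≈ 50.333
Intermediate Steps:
p(I) = 5 + 2*I
P = -10/3 (P = -5*(-4 + 6)/3 = -5*2/3 = -1/3*10 = -10/3 ≈ -3.3333)
p(0)*P + 67 = (5 + 2*0)*(-10/3) + 67 = (5 + 0)*(-10/3) + 67 = 5*(-10/3) + 67 = -50/3 + 67 = 151/3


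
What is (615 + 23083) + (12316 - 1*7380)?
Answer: 28634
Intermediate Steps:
(615 + 23083) + (12316 - 1*7380) = 23698 + (12316 - 7380) = 23698 + 4936 = 28634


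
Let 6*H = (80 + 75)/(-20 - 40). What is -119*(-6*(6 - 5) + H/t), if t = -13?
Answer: 664615/936 ≈ 710.06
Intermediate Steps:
H = -31/72 (H = ((80 + 75)/(-20 - 40))/6 = (155/(-60))/6 = (155*(-1/60))/6 = (⅙)*(-31/12) = -31/72 ≈ -0.43056)
-119*(-6*(6 - 5) + H/t) = -119*(-6*(6 - 5) - 31/72/(-13)) = -119*(-6*1 - 31/72*(-1/13)) = -119*(-6 + 31/936) = -119*(-5585/936) = 664615/936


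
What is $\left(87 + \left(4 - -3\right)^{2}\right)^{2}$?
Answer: $18496$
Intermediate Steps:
$\left(87 + \left(4 - -3\right)^{2}\right)^{2} = \left(87 + \left(4 + 3\right)^{2}\right)^{2} = \left(87 + 7^{2}\right)^{2} = \left(87 + 49\right)^{2} = 136^{2} = 18496$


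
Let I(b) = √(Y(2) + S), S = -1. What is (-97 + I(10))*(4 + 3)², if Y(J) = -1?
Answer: -4753 + 49*I*√2 ≈ -4753.0 + 69.297*I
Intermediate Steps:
I(b) = I*√2 (I(b) = √(-1 - 1) = √(-2) = I*√2)
(-97 + I(10))*(4 + 3)² = (-97 + I*√2)*(4 + 3)² = (-97 + I*√2)*7² = (-97 + I*√2)*49 = -4753 + 49*I*√2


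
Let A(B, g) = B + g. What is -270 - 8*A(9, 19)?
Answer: -494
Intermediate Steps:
-270 - 8*A(9, 19) = -270 - 8*(9 + 19) = -270 - 8*28 = -270 - 224 = -494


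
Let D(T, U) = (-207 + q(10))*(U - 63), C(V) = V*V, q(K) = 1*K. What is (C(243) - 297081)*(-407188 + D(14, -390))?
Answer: 75681560304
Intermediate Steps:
q(K) = K
C(V) = V²
D(T, U) = 12411 - 197*U (D(T, U) = (-207 + 10)*(U - 63) = -197*(-63 + U) = 12411 - 197*U)
(C(243) - 297081)*(-407188 + D(14, -390)) = (243² - 297081)*(-407188 + (12411 - 197*(-390))) = (59049 - 297081)*(-407188 + (12411 + 76830)) = -238032*(-407188 + 89241) = -238032*(-317947) = 75681560304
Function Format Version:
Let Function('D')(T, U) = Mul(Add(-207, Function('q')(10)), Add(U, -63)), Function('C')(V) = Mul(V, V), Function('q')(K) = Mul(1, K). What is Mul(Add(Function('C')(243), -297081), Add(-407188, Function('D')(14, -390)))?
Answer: 75681560304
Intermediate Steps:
Function('q')(K) = K
Function('C')(V) = Pow(V, 2)
Function('D')(T, U) = Add(12411, Mul(-197, U)) (Function('D')(T, U) = Mul(Add(-207, 10), Add(U, -63)) = Mul(-197, Add(-63, U)) = Add(12411, Mul(-197, U)))
Mul(Add(Function('C')(243), -297081), Add(-407188, Function('D')(14, -390))) = Mul(Add(Pow(243, 2), -297081), Add(-407188, Add(12411, Mul(-197, -390)))) = Mul(Add(59049, -297081), Add(-407188, Add(12411, 76830))) = Mul(-238032, Add(-407188, 89241)) = Mul(-238032, -317947) = 75681560304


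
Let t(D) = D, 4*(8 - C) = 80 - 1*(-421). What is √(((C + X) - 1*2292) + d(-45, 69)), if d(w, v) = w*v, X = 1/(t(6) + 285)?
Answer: I*√1867807653/582 ≈ 74.258*I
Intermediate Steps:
C = -469/4 (C = 8 - (80 - 1*(-421))/4 = 8 - (80 + 421)/4 = 8 - ¼*501 = 8 - 501/4 = -469/4 ≈ -117.25)
X = 1/291 (X = 1/(6 + 285) = 1/291 ≈ 0.0034364)
d(w, v) = v*w
√(((C + X) - 1*2292) + d(-45, 69)) = √(((-469/4 + 1/291) - 1*2292) + 69*(-45)) = √((-136475/1164 - 2292) - 3105) = √(-2804363/1164 - 3105) = √(-6418583/1164) = I*√1867807653/582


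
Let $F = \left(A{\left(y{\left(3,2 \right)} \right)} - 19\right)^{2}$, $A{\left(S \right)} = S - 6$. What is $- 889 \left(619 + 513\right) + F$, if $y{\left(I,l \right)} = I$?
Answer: $-1005864$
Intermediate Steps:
$A{\left(S \right)} = -6 + S$ ($A{\left(S \right)} = S - 6 = -6 + S$)
$F = 484$ ($F = \left(\left(-6 + 3\right) - 19\right)^{2} = \left(-3 - 19\right)^{2} = \left(-22\right)^{2} = 484$)
$- 889 \left(619 + 513\right) + F = - 889 \left(619 + 513\right) + 484 = \left(-889\right) 1132 + 484 = -1006348 + 484 = -1005864$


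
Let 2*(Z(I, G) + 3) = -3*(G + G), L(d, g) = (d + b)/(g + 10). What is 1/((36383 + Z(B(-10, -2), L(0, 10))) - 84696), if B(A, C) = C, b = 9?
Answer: -20/966347 ≈ -2.0696e-5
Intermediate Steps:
L(d, g) = (9 + d)/(10 + g) (L(d, g) = (d + 9)/(g + 10) = (9 + d)/(10 + g))
Z(I, G) = -3 - 3*G (Z(I, G) = -3 + (-3*(G + G))/2 = -3 + (-6*G)/2 = -3 - 3*G)
1/((36383 + Z(B(-10, -2), L(0, 10))) - 84696) = 1/((36383 + (-3 - 3*(9 + 0)/(10 + 10))) - 84696) = 1/((36383 + (-3 - 3*9/20)) - 84696) = 1/((36383 + (-3 - 27/20)) - 84696) = 1/((36383 - 87/20) - 84696) = 1/(727573/20 - 84696) = 1/(-966347/20) = -20/966347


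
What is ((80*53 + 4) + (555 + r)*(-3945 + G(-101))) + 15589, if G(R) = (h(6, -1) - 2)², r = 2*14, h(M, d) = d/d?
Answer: -2279519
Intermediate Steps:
h(M, d) = 1
r = 28
G(R) = 1 (G(R) = (1 - 2)² = (-1)² = 1)
((80*53 + 4) + (555 + r)*(-3945 + G(-101))) + 15589 = ((80*53 + 4) + (555 + 28)*(-3945 + 1)) + 15589 = ((4240 + 4) + 583*(-3944)) + 15589 = (4244 - 2299352) + 15589 = -2295108 + 15589 = -2279519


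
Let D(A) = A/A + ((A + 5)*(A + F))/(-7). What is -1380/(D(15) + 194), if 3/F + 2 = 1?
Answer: -644/75 ≈ -8.5867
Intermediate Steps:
F = -3 (F = 3/(-2 + 1) = 3/(-1) = 3*(-1) = -3)
D(A) = 1 - (-3 + A)*(5 + A)/7 (D(A) = A/A + ((A + 5)*(A - 3))/(-7) = 1 + ((5 + A)*(-3 + A))*(-⅐) = 1 + ((-3 + A)*(5 + A))*(-⅐) = 1 - (-3 + A)*(5 + A)/7)
-1380/(D(15) + 194) = -1380/((22/7 - 2/7*15 - ⅐*15²) + 194) = -1380/((22/7 - 30/7 - ⅐*225) + 194) = -1380/((22/7 - 30/7 - 225/7) + 194) = -1380/(-233/7 + 194) = -1380/(1125/7) = (7/1125)*(-1380) = -644/75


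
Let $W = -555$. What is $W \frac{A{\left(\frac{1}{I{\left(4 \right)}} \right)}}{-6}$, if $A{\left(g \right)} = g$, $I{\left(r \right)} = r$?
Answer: $\frac{185}{8} \approx 23.125$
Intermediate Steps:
$W \frac{A{\left(\frac{1}{I{\left(4 \right)}} \right)}}{-6} = - 555 \frac{1}{4 \left(-6\right)} = - 555 \cdot \frac{1}{4} \left(- \frac{1}{6}\right) = \left(-555\right) \left(- \frac{1}{24}\right) = \frac{185}{8}$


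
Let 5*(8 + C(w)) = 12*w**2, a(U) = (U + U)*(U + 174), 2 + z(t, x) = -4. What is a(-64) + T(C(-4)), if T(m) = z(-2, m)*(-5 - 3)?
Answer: -14032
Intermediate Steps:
z(t, x) = -6 (z(t, x) = -2 - 4 = -6)
a(U) = 2*U*(174 + U) (a(U) = (2*U)*(174 + U) = 2*U*(174 + U))
C(w) = -8 + 12*w**2/5 (C(w) = -8 + (12*w**2)/5 = -8 + 12*w**2/5)
T(m) = 48 (T(m) = -6*(-5 - 3) = -6*(-8) = 48)
a(-64) + T(C(-4)) = 2*(-64)*(174 - 64) + 48 = 2*(-64)*110 + 48 = -14080 + 48 = -14032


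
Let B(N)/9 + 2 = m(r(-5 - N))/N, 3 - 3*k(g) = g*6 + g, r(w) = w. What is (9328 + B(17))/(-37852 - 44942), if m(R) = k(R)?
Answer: -158741/1407498 ≈ -0.11278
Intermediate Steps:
k(g) = 1 - 7*g/3 (k(g) = 1 - (g*6 + g)/3 = 1 - (6*g + g)/3 = 1 - 7*g/3)
m(R) = 1 - 7*R/3
B(N) = -18 + 9*(38/3 + 7*N/3)/N (B(N) = -18 + 9*((1 - 7*(-5 - N)/3)/N) = -18 + 9*((1 + (35/3 + 7*N/3))/N) = -18 + 9*((38/3 + 7*N/3)/N) = -18 + 9*(38/3 + 7*N/3)/N)
(9328 + B(17))/(-37852 - 44942) = (9328 + (3 + 114/17))/(-37852 - 44942) = (9328 + (3 + 114*(1/17)))/(-82794) = (9328 + (3 + 114/17))*(-1/82794) = (9328 + 165/17)*(-1/82794) = (158741/17)*(-1/82794) = -158741/1407498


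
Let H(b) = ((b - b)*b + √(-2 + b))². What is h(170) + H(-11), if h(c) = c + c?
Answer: 327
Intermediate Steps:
h(c) = 2*c
H(b) = -2 + b (H(b) = (0*b + √(-2 + b))² = (0 + √(-2 + b))² = (√(-2 + b))² = -2 + b)
h(170) + H(-11) = 2*170 + (-2 - 11) = 340 - 13 = 327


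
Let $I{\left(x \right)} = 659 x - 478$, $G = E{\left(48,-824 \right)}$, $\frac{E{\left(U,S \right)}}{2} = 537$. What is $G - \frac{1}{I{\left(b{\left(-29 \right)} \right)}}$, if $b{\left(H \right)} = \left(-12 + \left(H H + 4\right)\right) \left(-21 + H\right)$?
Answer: $\frac{29478967273}{27447828} \approx 1074.0$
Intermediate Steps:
$E{\left(U,S \right)} = 1074$ ($E{\left(U,S \right)} = 2 \cdot 537 = 1074$)
$G = 1074$
$b{\left(H \right)} = \left(-21 + H\right) \left(-8 + H^{2}\right)$ ($b{\left(H \right)} = \left(-12 + \left(H^{2} + 4\right)\right) \left(-21 + H\right) = \left(-12 + \left(4 + H^{2}\right)\right) \left(-21 + H\right) = \left(-8 + H^{2}\right) \left(-21 + H\right) = \left(-21 + H\right) \left(-8 + H^{2}\right)$)
$I{\left(x \right)} = -478 + 659 x$
$G - \frac{1}{I{\left(b{\left(-29 \right)} \right)}} = 1074 - \frac{1}{-478 + 659 \left(168 + \left(-29\right)^{3} - 21 \left(-29\right)^{2} - -232\right)} = 1074 - \frac{1}{-478 + 659 \left(168 - 24389 - 17661 + 232\right)} = 1074 - \frac{1}{-478 + 659 \left(-41650\right)} = 1074 - \frac{1}{-478 - 27447350} = 1074 - \frac{1}{-27447828} = 1074 - - \frac{1}{27447828} = 1074 + \frac{1}{27447828} = \frac{29478967273}{27447828}$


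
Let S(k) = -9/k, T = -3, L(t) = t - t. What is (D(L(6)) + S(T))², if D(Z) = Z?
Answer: 9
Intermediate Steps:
L(t) = 0
(D(L(6)) + S(T))² = (0 - 9/(-3))² = (0 - 9*(-⅓))² = (0 + 3)² = 3² = 9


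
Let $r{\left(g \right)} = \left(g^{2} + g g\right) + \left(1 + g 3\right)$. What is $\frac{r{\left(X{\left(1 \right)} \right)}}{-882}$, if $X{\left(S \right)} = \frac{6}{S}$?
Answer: $- \frac{13}{126} \approx -0.10317$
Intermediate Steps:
$r{\left(g \right)} = 1 + 2 g^{2} + 3 g$ ($r{\left(g \right)} = \left(g^{2} + g^{2}\right) + \left(1 + 3 g\right) = 2 g^{2} + \left(1 + 3 g\right) = 1 + 2 g^{2} + 3 g$)
$\frac{r{\left(X{\left(1 \right)} \right)}}{-882} = \frac{1 + 2 \left(\frac{6}{1}\right)^{2} + 3 \cdot \frac{6}{1}}{-882} = \left(1 + 2 \left(6 \cdot 1\right)^{2} + 3 \cdot 6 \cdot 1\right) \left(- \frac{1}{882}\right) = \left(1 + 2 \cdot 6^{2} + 3 \cdot 6\right) \left(- \frac{1}{882}\right) = \left(1 + 2 \cdot 36 + 18\right) \left(- \frac{1}{882}\right) = \left(1 + 72 + 18\right) \left(- \frac{1}{882}\right) = 91 \left(- \frac{1}{882}\right) = - \frac{13}{126}$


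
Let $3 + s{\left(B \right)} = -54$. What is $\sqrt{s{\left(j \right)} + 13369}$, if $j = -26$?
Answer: $32 \sqrt{13} \approx 115.38$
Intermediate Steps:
$s{\left(B \right)} = -57$ ($s{\left(B \right)} = -3 - 54 = -57$)
$\sqrt{s{\left(j \right)} + 13369} = \sqrt{-57 + 13369} = \sqrt{13312} = 32 \sqrt{13}$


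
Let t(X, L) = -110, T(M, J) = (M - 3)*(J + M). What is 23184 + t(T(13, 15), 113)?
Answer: 23074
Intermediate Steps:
T(M, J) = (-3 + M)*(J + M)
23184 + t(T(13, 15), 113) = 23184 - 110 = 23074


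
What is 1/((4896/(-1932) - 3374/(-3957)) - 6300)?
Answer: -637077/4014656342 ≈ -0.00015869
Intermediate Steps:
1/((4896/(-1932) - 3374/(-3957)) - 6300) = 1/((4896*(-1/1932) - 3374*(-1/3957)) - 6300) = 1/((-408/161 + 3374/3957) - 6300) = 1/(-1071242/637077 - 6300) = 1/(-4014656342/637077) = -637077/4014656342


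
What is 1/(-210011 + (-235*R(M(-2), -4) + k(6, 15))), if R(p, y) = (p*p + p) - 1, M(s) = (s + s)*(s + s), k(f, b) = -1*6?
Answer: -1/273702 ≈ -3.6536e-6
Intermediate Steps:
k(f, b) = -6
M(s) = 4*s**2 (M(s) = (2*s)*(2*s) = 4*s**2)
R(p, y) = -1 + p + p**2 (R(p, y) = (p**2 + p) - 1 = (p + p**2) - 1 = -1 + p + p**2)
1/(-210011 + (-235*R(M(-2), -4) + k(6, 15))) = 1/(-210011 + (-235*(-1 + 4*(-2)**2 + (4*(-2)**2)**2) - 6)) = 1/(-210011 + (-235*(-1 + 4*4 + (4*4)**2) - 6)) = 1/(-210011 + (-235*(-1 + 16 + 16**2) - 6)) = 1/(-210011 + (-235*(-1 + 16 + 256) - 6)) = 1/(-210011 + (-235*271 - 6)) = 1/(-210011 + (-63685 - 6)) = 1/(-210011 - 63691) = 1/(-273702) = -1/273702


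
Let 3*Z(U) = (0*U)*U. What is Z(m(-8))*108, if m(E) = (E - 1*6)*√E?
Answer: 0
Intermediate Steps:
m(E) = √E*(-6 + E) (m(E) = (E - 6)*√E = (-6 + E)*√E = √E*(-6 + E))
Z(U) = 0 (Z(U) = ((0*U)*U)/3 = (0*U)/3 = (⅓)*0 = 0)
Z(m(-8))*108 = 0*108 = 0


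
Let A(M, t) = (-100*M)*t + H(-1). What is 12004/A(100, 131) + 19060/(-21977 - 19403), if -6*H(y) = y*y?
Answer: -7639598609/16262342069 ≈ -0.46977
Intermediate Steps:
H(y) = -y²/6 (H(y) = -y*y/6 = -y²/6)
A(M, t) = -⅙ - 100*M*t (A(M, t) = (-100*M)*t - ⅙*(-1)² = -100*M*t - ⅙*1 = -100*M*t - ⅙ = -⅙ - 100*M*t)
12004/A(100, 131) + 19060/(-21977 - 19403) = 12004/(-⅙ - 100*100*131) + 19060/(-21977 - 19403) = 12004/(-⅙ - 1310000) + 19060/(-41380) = 12004/(-7860001/6) + 19060*(-1/41380) = 12004*(-6/7860001) - 953/2069 = -72024/7860001 - 953/2069 = -7639598609/16262342069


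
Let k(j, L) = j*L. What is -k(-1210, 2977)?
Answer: 3602170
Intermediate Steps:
k(j, L) = L*j
-k(-1210, 2977) = -2977*(-1210) = -1*(-3602170) = 3602170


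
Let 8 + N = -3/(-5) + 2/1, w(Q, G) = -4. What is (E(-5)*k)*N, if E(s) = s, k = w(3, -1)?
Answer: -108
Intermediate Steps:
k = -4
N = -27/5 (N = -8 + (-3/(-5) + 2/1) = -8 + (-3*(-⅕) + 2*1) = -8 + (⅗ + 2) = -8 + 13/5 = -27/5 ≈ -5.4000)
(E(-5)*k)*N = -5*(-4)*(-27/5) = 20*(-27/5) = -108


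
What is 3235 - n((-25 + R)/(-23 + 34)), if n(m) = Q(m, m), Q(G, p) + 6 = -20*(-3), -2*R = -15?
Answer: 3181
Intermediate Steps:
R = 15/2 (R = -½*(-15) = 15/2 ≈ 7.5000)
Q(G, p) = 54 (Q(G, p) = -6 - 20*(-3) = -6 - 4*(-15) = -6 + 60 = 54)
n(m) = 54
3235 - n((-25 + R)/(-23 + 34)) = 3235 - 1*54 = 3235 - 54 = 3181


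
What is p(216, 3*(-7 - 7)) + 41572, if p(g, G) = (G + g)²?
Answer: 71848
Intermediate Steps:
p(216, 3*(-7 - 7)) + 41572 = (3*(-7 - 7) + 216)² + 41572 = (3*(-14) + 216)² + 41572 = (-42 + 216)² + 41572 = 174² + 41572 = 30276 + 41572 = 71848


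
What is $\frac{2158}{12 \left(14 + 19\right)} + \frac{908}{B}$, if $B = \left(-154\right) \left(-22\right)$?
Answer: $\frac{87169}{15246} \approx 5.7175$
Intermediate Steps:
$B = 3388$
$\frac{2158}{12 \left(14 + 19\right)} + \frac{908}{B} = \frac{2158}{12 \left(14 + 19\right)} + \frac{908}{3388} = \frac{2158}{12 \cdot 33} + 908 \cdot \frac{1}{3388} = \frac{2158}{396} + \frac{227}{847} = 2158 \cdot \frac{1}{396} + \frac{227}{847} = \frac{1079}{198} + \frac{227}{847} = \frac{87169}{15246}$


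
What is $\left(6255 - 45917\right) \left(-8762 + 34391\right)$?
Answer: $-1016497398$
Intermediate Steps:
$\left(6255 - 45917\right) \left(-8762 + 34391\right) = \left(-39662\right) 25629 = -1016497398$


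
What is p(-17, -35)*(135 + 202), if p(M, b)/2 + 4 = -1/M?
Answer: -45158/17 ≈ -2656.4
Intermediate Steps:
p(M, b) = -8 - 2/M (p(M, b) = -8 + 2*(-1/M) = -8 - 2/M)
p(-17, -35)*(135 + 202) = (-8 - 2/(-17))*(135 + 202) = (-8 - 2*(-1/17))*337 = (-8 + 2/17)*337 = -134/17*337 = -45158/17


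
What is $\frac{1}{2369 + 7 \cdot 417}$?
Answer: $\frac{1}{5288} \approx 0.00018911$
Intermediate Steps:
$\frac{1}{2369 + 7 \cdot 417} = \frac{1}{2369 + 2919} = \frac{1}{5288}$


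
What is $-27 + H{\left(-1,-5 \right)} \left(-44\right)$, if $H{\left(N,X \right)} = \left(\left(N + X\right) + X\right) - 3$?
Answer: $589$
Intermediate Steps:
$H{\left(N,X \right)} = -3 + N + 2 X$ ($H{\left(N,X \right)} = \left(N + 2 X\right) - 3 = -3 + N + 2 X$)
$-27 + H{\left(-1,-5 \right)} \left(-44\right) = -27 + \left(-3 - 1 + 2 \left(-5\right)\right) \left(-44\right) = -27 + \left(-3 - 1 - 10\right) \left(-44\right) = -27 - -616 = -27 + 616 = 589$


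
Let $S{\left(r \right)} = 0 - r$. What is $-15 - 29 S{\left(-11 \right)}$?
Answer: $-334$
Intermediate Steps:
$S{\left(r \right)} = - r$
$-15 - 29 S{\left(-11 \right)} = -15 - 29 \left(\left(-1\right) \left(-11\right)\right) = -15 - 319 = -334$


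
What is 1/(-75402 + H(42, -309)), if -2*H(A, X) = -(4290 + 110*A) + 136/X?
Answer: -309/21922555 ≈ -1.4095e-5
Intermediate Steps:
H(A, X) = 2145 - 68/X + 55*A (H(A, X) = -(-(4290 + 110*A) + 136/X)/2 = -(-110*(39 + A) + 136/X)/2 = -((-4290 - 110*A) + 136/X)/2 = -(-4290 - 110*A + 136/X)/2 = 2145 - 68/X + 55*A)
1/(-75402 + H(42, -309)) = 1/(-75402 + (2145 - 68/(-309) + 55*42)) = 1/(-75402 + (2145 - 68*(-1/309) + 2310)) = 1/(-75402 + (2145 + 68/309 + 2310)) = 1/(-75402 + 1376663/309) = 1/(-21922555/309) = -309/21922555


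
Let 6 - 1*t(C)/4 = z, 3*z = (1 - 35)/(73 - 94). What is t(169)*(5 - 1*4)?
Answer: 1376/63 ≈ 21.841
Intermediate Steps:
z = 34/63 (z = ((1 - 35)/(73 - 94))/3 = (-34/(-21))/3 = (-34*(-1/21))/3 = (⅓)*(34/21) = 34/63 ≈ 0.53968)
t(C) = 1376/63 (t(C) = 24 - 4*34/63 = 24 - 136/63 = 1376/63)
t(169)*(5 - 1*4) = 1376*(5 - 1*4)/63 = 1376*(5 - 4)/63 = (1376/63)*1 = 1376/63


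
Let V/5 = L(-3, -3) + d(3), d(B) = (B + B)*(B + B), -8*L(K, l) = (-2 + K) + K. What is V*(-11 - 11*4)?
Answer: -10175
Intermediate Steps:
L(K, l) = 1/4 - K/4 (L(K, l) = -((-2 + K) + K)/8 = -(-2 + 2*K)/8 = 1/4 - K/4)
d(B) = 4*B**2 (d(B) = (2*B)*(2*B) = 4*B**2)
V = 185 (V = 5*((1/4 - 1/4*(-3)) + 4*3**2) = 5*((1/4 + 3/4) + 4*9) = 5*(1 + 36) = 5*37 = 185)
V*(-11 - 11*4) = 185*(-11 - 11*4) = 185*(-11 - 44) = 185*(-55) = -10175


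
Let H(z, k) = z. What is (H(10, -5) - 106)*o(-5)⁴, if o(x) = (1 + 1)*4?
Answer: -393216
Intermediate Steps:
o(x) = 8 (o(x) = 2*4 = 8)
(H(10, -5) - 106)*o(-5)⁴ = (10 - 106)*8⁴ = -96*4096 = -393216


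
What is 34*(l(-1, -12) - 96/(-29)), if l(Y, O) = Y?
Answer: 2278/29 ≈ 78.552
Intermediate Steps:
34*(l(-1, -12) - 96/(-29)) = 34*(-1 - 96/(-29)) = 34*(-1 - 96*(-1/29)) = 34*(-1 + 96/29) = 34*(67/29) = 2278/29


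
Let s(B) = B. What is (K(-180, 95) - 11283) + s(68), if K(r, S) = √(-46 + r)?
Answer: -11215 + I*√226 ≈ -11215.0 + 15.033*I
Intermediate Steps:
(K(-180, 95) - 11283) + s(68) = (√(-46 - 180) - 11283) + 68 = (√(-226) - 11283) + 68 = (I*√226 - 11283) + 68 = (-11283 + I*√226) + 68 = -11215 + I*√226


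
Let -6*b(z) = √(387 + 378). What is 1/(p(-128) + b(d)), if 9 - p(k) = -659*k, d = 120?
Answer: -337372/28454966511 + 2*√85/28454966511 ≈ -1.1856e-5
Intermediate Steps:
p(k) = 9 + 659*k (p(k) = 9 - (-659)*k = 9 + 659*k)
b(z) = -√85/2 (b(z) = -√(387 + 378)/6 = -√85/2)
1/(p(-128) + b(d)) = 1/((9 + 659*(-128)) - √85/2) = 1/((9 - 84352) - √85/2) = 1/(-84343 - √85/2)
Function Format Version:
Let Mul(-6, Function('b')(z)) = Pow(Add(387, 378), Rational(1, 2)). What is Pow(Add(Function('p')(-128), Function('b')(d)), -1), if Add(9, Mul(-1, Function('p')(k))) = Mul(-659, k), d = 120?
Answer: Add(Rational(-337372, 28454966511), Mul(Rational(2, 28454966511), Pow(85, Rational(1, 2)))) ≈ -1.1856e-5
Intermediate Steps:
Function('p')(k) = Add(9, Mul(659, k)) (Function('p')(k) = Add(9, Mul(-1, Mul(-659, k))) = Add(9, Mul(659, k)))
Function('b')(z) = Mul(Rational(-1, 2), Pow(85, Rational(1, 2))) (Function('b')(z) = Mul(Rational(-1, 6), Pow(Add(387, 378), Rational(1, 2))) = Mul(Rational(-1, 6), Pow(765, Rational(1, 2))) = Mul(Rational(-1, 6), Mul(3, Pow(85, Rational(1, 2)))) = Mul(Rational(-1, 2), Pow(85, Rational(1, 2))))
Pow(Add(Function('p')(-128), Function('b')(d)), -1) = Pow(Add(Add(9, Mul(659, -128)), Mul(Rational(-1, 2), Pow(85, Rational(1, 2)))), -1) = Pow(Add(Add(9, -84352), Mul(Rational(-1, 2), Pow(85, Rational(1, 2)))), -1) = Pow(Add(-84343, Mul(Rational(-1, 2), Pow(85, Rational(1, 2)))), -1)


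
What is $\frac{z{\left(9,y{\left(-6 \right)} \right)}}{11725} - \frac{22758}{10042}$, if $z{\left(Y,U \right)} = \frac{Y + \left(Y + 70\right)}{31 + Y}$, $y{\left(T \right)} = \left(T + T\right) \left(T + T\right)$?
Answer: $- \frac{667038644}{294356125} \approx -2.2661$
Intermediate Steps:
$y{\left(T \right)} = 4 T^{2}$ ($y{\left(T \right)} = 2 T 2 T = 4 T^{2}$)
$z{\left(Y,U \right)} = \frac{70 + 2 Y}{31 + Y}$ ($z{\left(Y,U \right)} = \frac{Y + \left(70 + Y\right)}{31 + Y} = \frac{70 + 2 Y}{31 + Y}$)
$\frac{z{\left(9,y{\left(-6 \right)} \right)}}{11725} - \frac{22758}{10042} = \frac{2 \frac{1}{31 + 9} \left(35 + 9\right)}{11725} - \frac{22758}{10042} = 2 \cdot \frac{1}{40} \cdot 44 \cdot \frac{1}{11725} - \frac{11379}{5021} = \frac{11}{5} \cdot \frac{1}{11725} - \frac{11379}{5021} = \frac{11}{58625} - \frac{11379}{5021} = - \frac{667038644}{294356125}$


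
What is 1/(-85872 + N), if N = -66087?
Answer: -1/151959 ≈ -6.5807e-6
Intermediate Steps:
1/(-85872 + N) = 1/(-85872 - 66087) = 1/(-151959) = -1/151959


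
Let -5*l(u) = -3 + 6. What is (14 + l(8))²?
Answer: 4489/25 ≈ 179.56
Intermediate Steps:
l(u) = -⅗ (l(u) = -(-3 + 6)/5 = -⅕*3 = -⅗)
(14 + l(8))² = (14 - ⅗)² = (67/5)² = 4489/25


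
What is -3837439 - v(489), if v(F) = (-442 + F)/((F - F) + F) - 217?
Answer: -1876401605/489 ≈ -3.8372e+6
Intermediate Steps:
v(F) = -217 + (-442 + F)/F (v(F) = (-442 + F)/(0 + F) - 217 = (-442 + F)/F - 217 = -217 + (-442 + F)/F)
-3837439 - v(489) = -3837439 - (-216 - 442/489) = -3837439 - 1*(-106066/489) = -3837439 + 106066/489 = -1876401605/489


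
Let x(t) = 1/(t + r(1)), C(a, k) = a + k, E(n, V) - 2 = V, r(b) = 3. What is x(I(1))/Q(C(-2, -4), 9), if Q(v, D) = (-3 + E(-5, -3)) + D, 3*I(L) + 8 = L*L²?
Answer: 3/10 ≈ 0.30000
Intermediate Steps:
E(n, V) = 2 + V
I(L) = -8/3 + L³/3 (I(L) = -8/3 + (L*L²)/3 = -8/3 + L³/3)
Q(v, D) = -4 + D (Q(v, D) = (-3 + (2 - 3)) + D = (-3 - 1) + D = -4 + D)
x(t) = 1/(3 + t) (x(t) = 1/(t + 3) = 1/(3 + t))
x(I(1))/Q(C(-2, -4), 9) = 1/((3 + (-8/3 + (⅓)*1³))*(-4 + 9)) = 1/((3 + (-8/3 + (⅓)*1))*5) = (⅕)/(3 + (-8/3 + ⅓)) = (⅕)/(3 - 7/3) = (⅕)/(⅔) = (3/2)*(⅕) = 3/10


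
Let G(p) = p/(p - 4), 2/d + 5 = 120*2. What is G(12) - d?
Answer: 701/470 ≈ 1.4915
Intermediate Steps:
d = 2/235 (d = 2/(-5 + 120*2) = 2/(-5 + 240) = 2/235 ≈ 0.0085106)
G(p) = p/(-4 + p)
G(12) - d = 12/(-4 + 12) - 1*2/235 = 12/8 - 2/235 = 12*(1/8) - 2/235 = 3/2 - 2/235 = 701/470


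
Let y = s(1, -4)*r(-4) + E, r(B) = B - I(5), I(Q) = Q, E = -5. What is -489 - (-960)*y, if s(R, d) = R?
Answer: -13929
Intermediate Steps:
r(B) = -5 + B (r(B) = B - 1*5 = B - 5 = -5 + B)
y = -14 (y = 1*(-5 - 4) - 5 = 1*(-9) - 5 = -9 - 5 = -14)
-489 - (-960)*y = -489 - (-960)*(-14) = -489 - 960*14 = -489 - 13440 = -13929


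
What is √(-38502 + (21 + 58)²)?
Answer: I*√32261 ≈ 179.61*I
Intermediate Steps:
√(-38502 + (21 + 58)²) = √(-38502 + 79²) = √(-38502 + 6241) = √(-32261) = I*√32261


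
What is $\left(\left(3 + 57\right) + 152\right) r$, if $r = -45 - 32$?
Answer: $-16324$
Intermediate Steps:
$r = -77$
$\left(\left(3 + 57\right) + 152\right) r = \left(\left(3 + 57\right) + 152\right) \left(-77\right) = \left(60 + 152\right) \left(-77\right) = 212 \left(-77\right) = -16324$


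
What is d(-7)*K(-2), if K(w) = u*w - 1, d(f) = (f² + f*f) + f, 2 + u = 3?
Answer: -273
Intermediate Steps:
u = 1 (u = -2 + 3 = 1)
d(f) = f + 2*f² (d(f) = (f² + f²) + f = 2*f² + f = f + 2*f²)
K(w) = -1 + w (K(w) = 1*w - 1 = w - 1 = -1 + w)
d(-7)*K(-2) = (-7*(1 + 2*(-7)))*(-1 - 2) = -7*(1 - 14)*(-3) = -7*(-13)*(-3) = 91*(-3) = -273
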